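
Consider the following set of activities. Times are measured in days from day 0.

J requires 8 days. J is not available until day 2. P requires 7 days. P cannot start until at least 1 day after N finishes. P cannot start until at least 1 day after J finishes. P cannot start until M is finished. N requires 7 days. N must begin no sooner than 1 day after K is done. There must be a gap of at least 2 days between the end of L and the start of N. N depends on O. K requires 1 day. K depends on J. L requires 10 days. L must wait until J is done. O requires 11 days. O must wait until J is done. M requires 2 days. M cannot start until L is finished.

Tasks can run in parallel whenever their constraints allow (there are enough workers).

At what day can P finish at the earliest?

After its own release at day 2, J can start at day 2 and finishes at day 10.
O cannot begin until J (finishes day 10). It runs from day 10 to 10 + 11 = day 21.
After J (finishes day 10), L can start at day 10 and finishes at day 20.
After L (finishes day 20), M can start at day 20 and finishes at day 22.
K cannot begin until J (finishes day 10). It runs from day 10 to 10 + 1 = day 11.
N has to wait for K (finishes day 11, plus 1-day gap → day 12); L (finishes day 20, plus 2-day gap → day 22); O (finishes day 21). The latest of these is day 22, so N runs day 22 to 22 + 7 = day 29.
For P: N (finishes day 29, plus 1-day gap → day 30); J (finishes day 10, plus 1-day gap → day 11); M (finishes day 22). Taking the maximum gives a start of day 30, and it finishes at 30 + 7 = day 37.

37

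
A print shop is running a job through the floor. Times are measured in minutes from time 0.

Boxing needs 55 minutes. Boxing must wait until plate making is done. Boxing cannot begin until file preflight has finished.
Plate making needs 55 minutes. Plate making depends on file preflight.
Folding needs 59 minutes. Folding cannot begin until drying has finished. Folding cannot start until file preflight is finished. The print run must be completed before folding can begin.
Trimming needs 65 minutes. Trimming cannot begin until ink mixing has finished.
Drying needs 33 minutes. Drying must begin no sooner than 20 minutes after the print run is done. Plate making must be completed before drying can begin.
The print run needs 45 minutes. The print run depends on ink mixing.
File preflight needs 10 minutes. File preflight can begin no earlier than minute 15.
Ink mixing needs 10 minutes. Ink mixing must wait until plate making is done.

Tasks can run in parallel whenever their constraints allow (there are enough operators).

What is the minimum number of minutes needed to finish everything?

File preflight waits on its own release at minute 15, so it starts at minute 15 and finishes at 15 + 10 = minute 25.
Plate making cannot begin until file preflight (finishes minute 25). It runs from minute 25 to 25 + 55 = minute 80.
For boxing: plate making (finishes minute 80); file preflight (finishes minute 25). Taking the maximum gives a start of minute 80, and it finishes at 80 + 55 = minute 135.
After plate making (finishes minute 80), ink mixing can start at minute 80 and finishes at minute 90.
Trimming cannot begin until ink mixing (finishes minute 90). It runs from minute 90 to 90 + 65 = minute 155.
The print run waits on ink mixing (finishes minute 90), so it starts at minute 90 and finishes at 90 + 45 = minute 135.
Drying needs all of the print run (finishes minute 135, plus 20-minute gap → minute 155); plate making (finishes minute 80). That puts its earliest start at minute 155; it finishes at 155 + 33 = minute 188.
Folding cannot start until drying (finishes minute 188); file preflight (finishes minute 25); the print run (finishes minute 135). The controlling bound is minute 188, so folding finishes at 188 + 59 = minute 247.
All tasks are finished once the last one completes. Finish times: File preflight at 25, Plate making at 80, Ink mixing at 90, The print run at 135, Drying at 188, Trimming at 155, Folding at 247, Boxing at 135. The latest is minute 247.

247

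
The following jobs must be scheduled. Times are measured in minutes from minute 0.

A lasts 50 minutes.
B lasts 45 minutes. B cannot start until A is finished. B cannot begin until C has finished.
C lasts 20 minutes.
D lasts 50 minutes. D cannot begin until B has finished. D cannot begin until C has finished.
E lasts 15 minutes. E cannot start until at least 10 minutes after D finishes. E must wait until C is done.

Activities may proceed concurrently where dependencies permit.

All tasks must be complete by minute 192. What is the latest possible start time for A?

Nothing follows E; the deadline of minute 192 is its only limit. It must start by 192 − 15 = minute 177.
D must finish before E (must start by minute 177, minus 10-minute gap → minute 167). With a 50-minute duration, D must start by 167 − 50 = minute 117.
B has to be done before D (must start by minute 117). That means finishing by minute 117, i.e. starting by 117 − 45 = minute 72.
A must finish before B (must start by minute 72). With a 50-minute duration, A must start by 72 − 50 = minute 22.

22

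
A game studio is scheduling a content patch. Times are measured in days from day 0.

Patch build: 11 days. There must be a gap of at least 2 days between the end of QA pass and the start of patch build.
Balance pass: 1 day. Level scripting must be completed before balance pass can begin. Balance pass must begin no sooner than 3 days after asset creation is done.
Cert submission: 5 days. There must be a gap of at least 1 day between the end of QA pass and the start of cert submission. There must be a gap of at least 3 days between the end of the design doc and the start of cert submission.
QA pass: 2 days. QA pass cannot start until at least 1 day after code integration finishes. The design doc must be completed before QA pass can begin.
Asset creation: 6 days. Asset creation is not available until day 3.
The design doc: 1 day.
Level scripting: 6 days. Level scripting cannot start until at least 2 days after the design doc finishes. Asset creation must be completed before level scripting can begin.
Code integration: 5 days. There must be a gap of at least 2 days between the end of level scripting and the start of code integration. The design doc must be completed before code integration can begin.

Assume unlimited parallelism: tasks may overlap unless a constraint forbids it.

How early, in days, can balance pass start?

Asset creation cannot begin until its own release at day 3. It runs from day 3 to 3 + 6 = day 9.
The design doc can start immediately at day 0; it finishes at day 1.
Level scripting has to wait for the design doc (finishes day 1, plus 2-day gap → day 3); asset creation (finishes day 9). The latest of these is day 9, so level scripting runs day 9 to 9 + 6 = day 15.
Balance pass waits on level scripting (finishes day 15); asset creation (finishes day 9, plus 3-day gap → day 12). The latest of these is day 15, which is the earliest balance pass can start.

15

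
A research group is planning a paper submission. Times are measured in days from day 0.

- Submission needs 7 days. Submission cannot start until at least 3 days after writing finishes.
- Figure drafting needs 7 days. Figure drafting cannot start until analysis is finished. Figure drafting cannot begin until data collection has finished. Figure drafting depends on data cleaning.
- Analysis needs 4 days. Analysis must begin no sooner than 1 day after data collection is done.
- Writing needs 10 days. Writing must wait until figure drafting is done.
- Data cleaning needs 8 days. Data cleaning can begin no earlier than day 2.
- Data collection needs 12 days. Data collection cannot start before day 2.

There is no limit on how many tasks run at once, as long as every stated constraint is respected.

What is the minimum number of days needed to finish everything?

46

Data cleaning cannot begin until its own release at day 2. It runs from day 2 to 2 + 8 = day 10.
After its own release at day 2, data collection can start at day 2 and finishes at day 14.
After data collection (finishes day 14, plus 1-day gap → day 15), analysis can start at day 15 and finishes at day 19.
Figure drafting has to wait for analysis (finishes day 19); data collection (finishes day 14); data cleaning (finishes day 10). The latest of these is day 19, so figure drafting runs day 19 to 19 + 7 = day 26.
Writing cannot begin until figure drafting (finishes day 26). It runs from day 26 to 26 + 10 = day 36.
Submission cannot begin until writing (finishes day 36, plus 3-day gap → day 39). It runs from day 39 to 39 + 7 = day 46.
All tasks are finished once the last one completes. Finish times: Data collection at 14, Data cleaning at 10, Analysis at 19, Figure drafting at 26, Writing at 36, Submission at 46. The latest is day 46.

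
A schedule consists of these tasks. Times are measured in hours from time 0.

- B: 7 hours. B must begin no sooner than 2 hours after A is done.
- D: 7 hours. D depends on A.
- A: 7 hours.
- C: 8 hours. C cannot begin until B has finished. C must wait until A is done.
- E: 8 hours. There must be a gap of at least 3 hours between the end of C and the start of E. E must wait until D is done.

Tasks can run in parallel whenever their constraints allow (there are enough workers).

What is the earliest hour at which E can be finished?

35

A has no prerequisites, so it starts at hour 0 and finishes at hour 7.
After A (finishes hour 7), D can start at hour 7 and finishes at hour 14.
B cannot begin until A (finishes hour 7, plus 2-hour gap → hour 9). It runs from hour 9 to 9 + 7 = hour 16.
C has to wait for B (finishes hour 16); A (finishes hour 7). The latest of these is hour 16, so C runs hour 16 to 16 + 8 = hour 24.
E has to wait for C (finishes hour 24, plus 3-hour gap → hour 27); D (finishes hour 14). The latest of these is hour 27, so E runs hour 27 to 27 + 8 = hour 35.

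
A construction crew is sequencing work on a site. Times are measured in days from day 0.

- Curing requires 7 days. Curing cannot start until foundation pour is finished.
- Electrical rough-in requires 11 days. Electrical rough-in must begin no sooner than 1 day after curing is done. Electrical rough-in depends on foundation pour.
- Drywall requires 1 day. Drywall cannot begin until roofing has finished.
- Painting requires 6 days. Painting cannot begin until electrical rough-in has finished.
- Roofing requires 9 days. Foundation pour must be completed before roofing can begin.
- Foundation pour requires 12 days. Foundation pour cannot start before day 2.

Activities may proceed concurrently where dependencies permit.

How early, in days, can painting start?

33

Foundation pour waits on its own release at day 2, so it starts at day 2 and finishes at 2 + 12 = day 14.
After foundation pour (finishes day 14), curing can start at day 14 and finishes at day 21.
Electrical rough-in cannot start until curing (finishes day 21, plus 1-day gap → day 22); foundation pour (finishes day 14). The controlling bound is day 22, so electrical rough-in finishes at 22 + 11 = day 33.
Painting waits on electrical rough-in (finishes day 33), so the earliest it can start is day 33.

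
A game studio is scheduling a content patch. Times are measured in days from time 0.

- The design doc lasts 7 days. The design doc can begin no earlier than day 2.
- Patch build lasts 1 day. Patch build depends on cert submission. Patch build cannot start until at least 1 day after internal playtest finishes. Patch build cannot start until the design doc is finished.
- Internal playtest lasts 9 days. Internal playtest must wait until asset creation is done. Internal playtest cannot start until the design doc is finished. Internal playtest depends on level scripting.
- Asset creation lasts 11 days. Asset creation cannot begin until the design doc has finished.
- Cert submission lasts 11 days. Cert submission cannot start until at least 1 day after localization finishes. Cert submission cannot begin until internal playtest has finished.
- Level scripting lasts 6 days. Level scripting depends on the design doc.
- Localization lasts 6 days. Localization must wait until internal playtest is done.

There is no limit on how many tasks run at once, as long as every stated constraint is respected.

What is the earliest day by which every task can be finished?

The design doc waits on its own release at day 2, so it starts at day 2 and finishes at 2 + 7 = day 9.
Level scripting waits on the design doc (finishes day 9), so it starts at day 9 and finishes at 9 + 6 = day 15.
After the design doc (finishes day 9), asset creation can start at day 9 and finishes at day 20.
For internal playtest: asset creation (finishes day 20); the design doc (finishes day 9); level scripting (finishes day 15). Taking the maximum gives a start of day 20, and it finishes at 20 + 9 = day 29.
Localization waits on internal playtest (finishes day 29), so it starts at day 29 and finishes at 29 + 6 = day 35.
Cert submission has to wait for localization (finishes day 35, plus 1-day gap → day 36); internal playtest (finishes day 29). The latest of these is day 36, so cert submission runs day 36 to 36 + 11 = day 47.
Patch build has to wait for cert submission (finishes day 47); internal playtest (finishes day 29, plus 1-day gap → day 30); the design doc (finishes day 9). The latest of these is day 47, so patch build runs day 47 to 47 + 1 = day 48.
All tasks are finished once the last one completes. Finish times: The design doc at 9, Asset creation at 20, Level scripting at 15, Internal playtest at 29, Localization at 35, Cert submission at 47, Patch build at 48. The latest is day 48.

48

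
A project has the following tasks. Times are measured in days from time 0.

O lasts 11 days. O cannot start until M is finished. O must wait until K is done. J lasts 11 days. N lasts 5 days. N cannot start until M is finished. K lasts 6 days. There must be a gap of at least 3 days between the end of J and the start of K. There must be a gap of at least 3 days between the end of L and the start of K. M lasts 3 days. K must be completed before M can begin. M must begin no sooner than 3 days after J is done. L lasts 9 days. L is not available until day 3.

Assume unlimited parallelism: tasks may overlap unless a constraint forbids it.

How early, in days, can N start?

24

After its own release at day 3, L can start at day 3 and finishes at day 12.
Nothing blocks J, so it runs from day 0 to day 11.
For K: J (finishes day 11, plus 3-day gap → day 14); L (finishes day 12, plus 3-day gap → day 15). Taking the maximum gives a start of day 15, and it finishes at 15 + 6 = day 21.
For M: K (finishes day 21); J (finishes day 11, plus 3-day gap → day 14). Taking the maximum gives a start of day 21, and it finishes at 21 + 3 = day 24.
N waits on M (finishes day 24), so the earliest it can start is day 24.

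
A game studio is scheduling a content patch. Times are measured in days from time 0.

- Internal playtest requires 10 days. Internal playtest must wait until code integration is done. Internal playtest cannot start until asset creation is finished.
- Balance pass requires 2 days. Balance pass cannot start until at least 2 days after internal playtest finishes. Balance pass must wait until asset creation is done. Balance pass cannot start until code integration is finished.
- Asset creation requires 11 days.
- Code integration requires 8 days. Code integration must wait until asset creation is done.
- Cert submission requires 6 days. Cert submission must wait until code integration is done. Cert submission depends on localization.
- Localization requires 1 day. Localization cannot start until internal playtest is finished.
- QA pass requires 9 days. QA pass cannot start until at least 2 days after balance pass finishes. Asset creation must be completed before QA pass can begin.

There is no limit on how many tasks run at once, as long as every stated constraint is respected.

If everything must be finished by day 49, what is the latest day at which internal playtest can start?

24

Nothing follows QA pass; the deadline of day 49 is its only limit. It must start by 49 − 9 = day 40.
Since QA pass (must start by day 40, minus 2-day gap → day 38) depends on it, balance pass must finish by day 38. Backing off its 2-day duration gives a latest start of day 36.
Cert submission must finish by day 49; it takes 6 days, so it must start by 49 − 6 = day 43.
Since cert submission (must start by day 43) depends on it, localization must finish by day 43. Backing off its 1-day duration gives a latest start of day 42.
For internal playtest: balance pass (must start by day 36, minus 2-day gap → day 34); localization (must start by day 42). The most restrictive is day 34; with a 10-day duration, internal playtest must start by day 24.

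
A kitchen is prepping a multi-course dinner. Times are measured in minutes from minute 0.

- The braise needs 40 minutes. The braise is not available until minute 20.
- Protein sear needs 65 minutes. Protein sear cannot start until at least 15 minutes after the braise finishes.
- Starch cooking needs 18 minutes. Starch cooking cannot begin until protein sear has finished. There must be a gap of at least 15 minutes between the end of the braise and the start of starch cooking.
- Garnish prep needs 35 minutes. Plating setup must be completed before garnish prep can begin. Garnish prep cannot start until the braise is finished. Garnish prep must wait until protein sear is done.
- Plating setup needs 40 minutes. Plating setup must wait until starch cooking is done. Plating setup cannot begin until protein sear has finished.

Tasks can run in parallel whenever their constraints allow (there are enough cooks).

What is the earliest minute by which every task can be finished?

The braise waits on its own release at minute 20, so it starts at minute 20 and finishes at 20 + 40 = minute 60.
After the braise (finishes minute 60, plus 15-minute gap → minute 75), protein sear can start at minute 75 and finishes at minute 140.
Starch cooking needs all of protein sear (finishes minute 140); the braise (finishes minute 60, plus 15-minute gap → minute 75). That puts its earliest start at minute 140; it finishes at 140 + 18 = minute 158.
Plating setup needs all of starch cooking (finishes minute 158); protein sear (finishes minute 140). That puts its earliest start at minute 158; it finishes at 158 + 40 = minute 198.
For garnish prep: plating setup (finishes minute 198); the braise (finishes minute 60); protein sear (finishes minute 140). Taking the maximum gives a start of minute 198, and it finishes at 198 + 35 = minute 233.
All tasks are finished once the last one completes. Finish times: The braise at 60, Protein sear at 140, Starch cooking at 158, Plating setup at 198, Garnish prep at 233. The latest is minute 233.

233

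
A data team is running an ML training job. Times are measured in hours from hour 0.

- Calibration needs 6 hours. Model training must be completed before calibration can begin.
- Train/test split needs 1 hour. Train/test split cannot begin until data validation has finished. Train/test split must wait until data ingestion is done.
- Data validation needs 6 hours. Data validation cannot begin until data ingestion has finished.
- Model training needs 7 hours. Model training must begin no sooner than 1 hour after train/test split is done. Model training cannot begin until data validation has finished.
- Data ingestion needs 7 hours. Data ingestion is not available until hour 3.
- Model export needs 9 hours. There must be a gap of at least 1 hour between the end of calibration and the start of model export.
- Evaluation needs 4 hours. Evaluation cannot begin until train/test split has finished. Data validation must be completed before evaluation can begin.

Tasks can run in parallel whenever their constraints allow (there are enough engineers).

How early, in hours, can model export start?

Data ingestion waits on its own release at hour 3, so it starts at hour 3 and finishes at 3 + 7 = hour 10.
After data ingestion (finishes hour 10), data validation can start at hour 10 and finishes at hour 16.
For train/test split: data validation (finishes hour 16); data ingestion (finishes hour 10). Taking the maximum gives a start of hour 16, and it finishes at 16 + 1 = hour 17.
Model training cannot start until train/test split (finishes hour 17, plus 1-hour gap → hour 18); data validation (finishes hour 16). The controlling bound is hour 18, so model training finishes at 18 + 7 = hour 25.
After model training (finishes hour 25), calibration can start at hour 25 and finishes at hour 31.
Model export waits on calibration (finishes hour 31, plus 1-hour gap → hour 32), so the earliest it can start is hour 32.

32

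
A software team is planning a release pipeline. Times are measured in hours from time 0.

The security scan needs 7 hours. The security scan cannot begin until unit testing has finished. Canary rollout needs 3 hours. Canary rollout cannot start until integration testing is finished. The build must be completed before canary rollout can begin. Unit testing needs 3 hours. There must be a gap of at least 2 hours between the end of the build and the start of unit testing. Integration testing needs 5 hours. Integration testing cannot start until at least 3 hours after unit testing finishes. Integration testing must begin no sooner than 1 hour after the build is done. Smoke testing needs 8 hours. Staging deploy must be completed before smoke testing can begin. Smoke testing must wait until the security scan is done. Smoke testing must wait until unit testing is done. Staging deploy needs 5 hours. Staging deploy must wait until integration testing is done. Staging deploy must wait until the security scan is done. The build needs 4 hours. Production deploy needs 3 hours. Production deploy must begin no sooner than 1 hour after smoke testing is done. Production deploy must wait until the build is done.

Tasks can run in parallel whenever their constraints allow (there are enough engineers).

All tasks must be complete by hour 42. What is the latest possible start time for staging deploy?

25

Nothing follows production deploy; the deadline of hour 42 is its only limit. It must start by 42 − 3 = hour 39.
Smoke testing must finish before production deploy (must start by hour 39, minus 1-hour gap → hour 38). With an 8-hour duration, smoke testing must start by 38 − 8 = hour 30.
Staging deploy feeds into smoke testing (must start by hour 30); so staging deploy must finish by hour 30 and therefore start by hour 25.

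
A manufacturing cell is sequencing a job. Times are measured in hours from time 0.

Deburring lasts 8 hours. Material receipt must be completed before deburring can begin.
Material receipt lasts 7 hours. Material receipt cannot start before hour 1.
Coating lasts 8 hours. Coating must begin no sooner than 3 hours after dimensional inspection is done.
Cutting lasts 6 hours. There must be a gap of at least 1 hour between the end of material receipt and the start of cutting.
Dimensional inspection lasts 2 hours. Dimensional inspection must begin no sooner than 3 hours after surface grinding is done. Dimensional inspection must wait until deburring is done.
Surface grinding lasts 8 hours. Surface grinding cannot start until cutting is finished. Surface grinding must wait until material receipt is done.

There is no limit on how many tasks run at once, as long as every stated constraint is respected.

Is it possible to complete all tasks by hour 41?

After its own release at hour 1, material receipt can start at hour 1 and finishes at hour 8.
After material receipt (finishes hour 8), deburring can start at hour 8 and finishes at hour 16.
Cutting cannot begin until material receipt (finishes hour 8, plus 1-hour gap → hour 9). It runs from hour 9 to 9 + 6 = hour 15.
For surface grinding: cutting (finishes hour 15); material receipt (finishes hour 8). Taking the maximum gives a start of hour 15, and it finishes at 15 + 8 = hour 23.
For dimensional inspection: surface grinding (finishes hour 23, plus 3-hour gap → hour 26); deburring (finishes hour 16). Taking the maximum gives a start of hour 26, and it finishes at 26 + 2 = hour 28.
After dimensional inspection (finishes hour 28, plus 3-hour gap → hour 31), coating can start at hour 31 and finishes at hour 39.
Every task is finished by hour 39, which is no later than the deadline of 41, so the schedule is feasible.

Yes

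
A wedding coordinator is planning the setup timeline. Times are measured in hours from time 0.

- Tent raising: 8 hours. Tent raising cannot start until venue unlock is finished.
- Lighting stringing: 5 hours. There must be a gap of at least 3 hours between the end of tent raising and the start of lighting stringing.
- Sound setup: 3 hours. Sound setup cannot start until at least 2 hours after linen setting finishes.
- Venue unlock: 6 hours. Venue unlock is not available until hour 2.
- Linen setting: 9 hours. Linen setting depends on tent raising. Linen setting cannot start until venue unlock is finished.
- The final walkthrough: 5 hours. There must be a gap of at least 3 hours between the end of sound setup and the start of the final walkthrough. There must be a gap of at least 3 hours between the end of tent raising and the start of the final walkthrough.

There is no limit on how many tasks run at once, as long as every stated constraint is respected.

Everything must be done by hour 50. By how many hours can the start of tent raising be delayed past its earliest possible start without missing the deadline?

12

Venue unlock cannot begin until its own release at hour 2. It runs from hour 2 to 2 + 6 = hour 8.
After venue unlock (finishes hour 8), tent raising can start at hour 8 and finishes at hour 16.

Working backward from the deadline:
The final walkthrough must finish by hour 50; it takes 5 hours, so it must start by 50 − 5 = hour 45.
Sound setup must finish before the final walkthrough (must start by hour 45, minus 3-hour gap → hour 42). With a 3-hour duration, sound setup must start by 42 − 3 = hour 39.
Linen setting has to be done before sound setup (must start by hour 39, minus 2-hour gap → hour 37). That means finishing by hour 37, i.e. starting by 37 − 9 = hour 28.
Lighting stringing must finish by hour 50; it takes 5 hours, so it must start by 50 − 5 = hour 45.
For tent raising: linen setting (must start by hour 28); lighting stringing (must start by hour 45, minus 3-hour gap → hour 42); the final walkthrough (must start by hour 45, minus 3-hour gap → hour 42). The most restrictive is hour 28; with an 8-hour duration, tent raising must start by hour 20.
So tent raising can start as early as hour 8 and as late as hour 20, giving 20 − 8 = 12 hours of slack.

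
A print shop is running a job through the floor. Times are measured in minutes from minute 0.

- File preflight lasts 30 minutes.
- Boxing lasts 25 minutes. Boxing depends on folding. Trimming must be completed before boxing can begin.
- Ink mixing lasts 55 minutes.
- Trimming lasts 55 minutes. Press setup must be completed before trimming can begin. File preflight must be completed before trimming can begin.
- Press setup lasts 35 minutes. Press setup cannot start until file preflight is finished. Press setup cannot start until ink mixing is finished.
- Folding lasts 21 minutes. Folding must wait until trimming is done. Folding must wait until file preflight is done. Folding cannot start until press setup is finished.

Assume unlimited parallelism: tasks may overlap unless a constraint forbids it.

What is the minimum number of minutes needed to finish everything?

Nothing blocks ink mixing, so it runs from minute 0 to minute 55.
File preflight can start immediately at minute 0; it finishes at minute 30.
For press setup: file preflight (finishes minute 30); ink mixing (finishes minute 55). Taking the maximum gives a start of minute 55, and it finishes at 55 + 35 = minute 90.
Trimming cannot start until press setup (finishes minute 90); file preflight (finishes minute 30). The controlling bound is minute 90, so trimming finishes at 90 + 55 = minute 145.
Folding needs all of trimming (finishes minute 145); file preflight (finishes minute 30); press setup (finishes minute 90). That puts its earliest start at minute 145; it finishes at 145 + 21 = minute 166.
Boxing cannot start until folding (finishes minute 166); trimming (finishes minute 145). The controlling bound is minute 166, so boxing finishes at 166 + 25 = minute 191.
All tasks are finished once the last one completes. Finish times: File preflight at 30, Ink mixing at 55, Press setup at 90, Trimming at 145, Folding at 166, Boxing at 191. The latest is minute 191.

191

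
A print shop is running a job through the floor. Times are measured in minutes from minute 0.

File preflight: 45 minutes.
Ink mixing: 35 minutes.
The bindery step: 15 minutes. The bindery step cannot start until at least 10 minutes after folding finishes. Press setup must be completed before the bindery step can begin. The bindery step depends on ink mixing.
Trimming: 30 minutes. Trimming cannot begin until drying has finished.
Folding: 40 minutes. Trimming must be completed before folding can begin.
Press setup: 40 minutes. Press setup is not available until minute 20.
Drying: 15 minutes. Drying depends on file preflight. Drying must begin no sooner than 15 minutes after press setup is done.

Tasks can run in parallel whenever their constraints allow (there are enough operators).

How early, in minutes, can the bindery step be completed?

185

Press setup cannot begin until its own release at minute 20. It runs from minute 20 to 20 + 40 = minute 60.
Ink mixing has no prerequisites, so it starts at minute 0 and finishes at minute 35.
File preflight has no prerequisites, so it starts at minute 0 and finishes at minute 45.
Drying needs all of file preflight (finishes minute 45); press setup (finishes minute 60, plus 15-minute gap → minute 75). That puts its earliest start at minute 75; it finishes at 75 + 15 = minute 90.
Trimming waits on drying (finishes minute 90), so it starts at minute 90 and finishes at 90 + 30 = minute 120.
Folding cannot begin until trimming (finishes minute 120). It runs from minute 120 to 120 + 40 = minute 160.
The bindery step needs all of folding (finishes minute 160, plus 10-minute gap → minute 170); press setup (finishes minute 60); ink mixing (finishes minute 35). That puts its earliest start at minute 170; it finishes at 170 + 15 = minute 185.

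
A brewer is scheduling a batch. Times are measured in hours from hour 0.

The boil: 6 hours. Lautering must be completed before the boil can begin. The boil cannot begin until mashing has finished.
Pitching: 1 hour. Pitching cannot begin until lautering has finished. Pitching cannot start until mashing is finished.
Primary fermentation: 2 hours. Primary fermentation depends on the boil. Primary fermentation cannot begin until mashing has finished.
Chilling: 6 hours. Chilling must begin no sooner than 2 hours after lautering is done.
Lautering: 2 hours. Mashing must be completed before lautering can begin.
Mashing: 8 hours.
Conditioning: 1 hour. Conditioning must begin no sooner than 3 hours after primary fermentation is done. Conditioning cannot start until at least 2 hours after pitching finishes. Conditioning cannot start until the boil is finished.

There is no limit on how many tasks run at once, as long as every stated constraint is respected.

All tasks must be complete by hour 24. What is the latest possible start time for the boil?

Conditioning has no dependents, so it just needs to finish by hour 24. Starting by 24 − 1 = hour 23 achieves that.
Primary fermentation has to be done before conditioning (must start by hour 23, minus 3-hour gap → hour 20). That means finishing by hour 20, i.e. starting by 20 − 2 = hour 18.
The boil feeds primary fermentation (must start by hour 18); conditioning (must start by hour 23). Taking the minimum, the boil must finish by hour 18 and start by 18 − 6 = hour 12.

12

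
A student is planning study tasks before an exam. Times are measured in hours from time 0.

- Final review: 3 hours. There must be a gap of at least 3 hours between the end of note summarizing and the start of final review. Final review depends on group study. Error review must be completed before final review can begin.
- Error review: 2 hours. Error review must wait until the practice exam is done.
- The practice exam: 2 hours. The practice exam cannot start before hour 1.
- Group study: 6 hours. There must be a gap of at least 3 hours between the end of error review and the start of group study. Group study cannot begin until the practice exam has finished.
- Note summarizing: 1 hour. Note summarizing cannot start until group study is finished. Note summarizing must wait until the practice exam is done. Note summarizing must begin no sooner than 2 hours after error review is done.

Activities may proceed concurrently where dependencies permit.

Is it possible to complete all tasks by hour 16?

No

The practice exam waits on its own release at hour 1, so it starts at hour 1 and finishes at 1 + 2 = hour 3.
Error review waits on the practice exam (finishes hour 3), so it starts at hour 3 and finishes at 3 + 2 = hour 5.
Group study cannot start until error review (finishes hour 5, plus 3-hour gap → hour 8); the practice exam (finishes hour 3). The controlling bound is hour 8, so group study finishes at 8 + 6 = hour 14.
Note summarizing has to wait for group study (finishes hour 14); the practice exam (finishes hour 3); error review (finishes hour 5, plus 2-hour gap → hour 7). The latest of these is hour 14, so note summarizing runs hour 14 to 14 + 1 = hour 15.
Final review cannot start until note summarizing (finishes hour 15, plus 3-hour gap → hour 18); group study (finishes hour 14); error review (finishes hour 5). The controlling bound is hour 18, so final review finishes at 18 + 3 = hour 21.
The earliest everything can be done is hour 21, which is after the deadline of 16, so it is not possible.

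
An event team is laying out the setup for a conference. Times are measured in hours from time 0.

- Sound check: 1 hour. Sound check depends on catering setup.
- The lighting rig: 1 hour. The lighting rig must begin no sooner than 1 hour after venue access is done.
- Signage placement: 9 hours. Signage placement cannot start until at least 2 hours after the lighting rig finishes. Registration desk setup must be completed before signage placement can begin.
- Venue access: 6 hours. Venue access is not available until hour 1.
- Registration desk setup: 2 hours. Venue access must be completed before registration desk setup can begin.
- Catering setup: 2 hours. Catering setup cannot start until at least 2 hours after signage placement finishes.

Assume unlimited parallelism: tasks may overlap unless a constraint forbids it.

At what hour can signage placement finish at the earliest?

20

Venue access cannot begin until its own release at hour 1. It runs from hour 1 to 1 + 6 = hour 7.
After venue access (finishes hour 7), registration desk setup can start at hour 7 and finishes at hour 9.
The lighting rig waits on venue access (finishes hour 7, plus 1-hour gap → hour 8), so it starts at hour 8 and finishes at 8 + 1 = hour 9.
Signage placement has to wait for the lighting rig (finishes hour 9, plus 2-hour gap → hour 11); registration desk setup (finishes hour 9). The latest of these is hour 11, so signage placement runs hour 11 to 11 + 9 = hour 20.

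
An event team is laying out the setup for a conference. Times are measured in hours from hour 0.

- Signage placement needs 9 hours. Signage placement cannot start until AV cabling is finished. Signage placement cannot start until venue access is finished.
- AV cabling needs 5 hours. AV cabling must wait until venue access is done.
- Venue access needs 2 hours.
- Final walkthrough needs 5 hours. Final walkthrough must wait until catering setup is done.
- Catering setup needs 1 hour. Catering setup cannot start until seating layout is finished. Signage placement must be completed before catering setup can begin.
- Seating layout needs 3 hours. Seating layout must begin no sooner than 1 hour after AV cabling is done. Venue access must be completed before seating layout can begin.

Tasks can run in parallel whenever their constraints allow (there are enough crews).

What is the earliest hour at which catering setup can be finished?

17

Venue access can start immediately at hour 0; it finishes at hour 2.
AV cabling waits on venue access (finishes hour 2), so it starts at hour 2 and finishes at 2 + 5 = hour 7.
Signage placement has to wait for AV cabling (finishes hour 7); venue access (finishes hour 2). The latest of these is hour 7, so signage placement runs hour 7 to 7 + 9 = hour 16.
For seating layout: AV cabling (finishes hour 7, plus 1-hour gap → hour 8); venue access (finishes hour 2). Taking the maximum gives a start of hour 8, and it finishes at 8 + 3 = hour 11.
For catering setup: seating layout (finishes hour 11); signage placement (finishes hour 16). Taking the maximum gives a start of hour 16, and it finishes at 16 + 1 = hour 17.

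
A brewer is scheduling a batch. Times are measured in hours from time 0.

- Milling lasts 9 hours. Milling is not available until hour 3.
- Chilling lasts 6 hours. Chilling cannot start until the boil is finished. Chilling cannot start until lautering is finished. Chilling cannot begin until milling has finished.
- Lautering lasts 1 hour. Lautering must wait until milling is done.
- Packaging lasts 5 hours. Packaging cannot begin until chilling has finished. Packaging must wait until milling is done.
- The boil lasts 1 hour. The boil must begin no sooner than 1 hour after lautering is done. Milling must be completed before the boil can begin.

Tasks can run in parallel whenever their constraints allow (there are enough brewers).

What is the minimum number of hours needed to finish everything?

26

After its own release at hour 3, milling can start at hour 3 and finishes at hour 12.
Lautering waits on milling (finishes hour 12), so it starts at hour 12 and finishes at 12 + 1 = hour 13.
The boil needs all of lautering (finishes hour 13, plus 1-hour gap → hour 14); milling (finishes hour 12). That puts its earliest start at hour 14; it finishes at 14 + 1 = hour 15.
Chilling cannot start until the boil (finishes hour 15); lautering (finishes hour 13); milling (finishes hour 12). The controlling bound is hour 15, so chilling finishes at 15 + 6 = hour 21.
For packaging: chilling (finishes hour 21); milling (finishes hour 12). Taking the maximum gives a start of hour 21, and it finishes at 21 + 5 = hour 26.
All tasks are finished once the last one completes. Finish times: Milling at 12, Lautering at 13, The boil at 15, Chilling at 21, Packaging at 26. The latest is hour 26.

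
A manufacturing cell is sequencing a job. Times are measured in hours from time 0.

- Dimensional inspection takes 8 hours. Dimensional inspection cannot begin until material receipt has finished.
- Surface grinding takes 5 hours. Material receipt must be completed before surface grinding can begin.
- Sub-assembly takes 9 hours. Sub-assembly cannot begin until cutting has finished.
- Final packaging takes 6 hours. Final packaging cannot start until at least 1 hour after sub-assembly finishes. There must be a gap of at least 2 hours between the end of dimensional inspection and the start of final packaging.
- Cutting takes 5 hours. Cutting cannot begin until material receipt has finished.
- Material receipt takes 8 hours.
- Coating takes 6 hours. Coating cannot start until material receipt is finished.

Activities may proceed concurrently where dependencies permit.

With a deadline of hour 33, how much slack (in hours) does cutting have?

4

Material receipt has no prerequisites, so it starts at hour 0 and finishes at hour 8.
Cutting waits on material receipt (finishes hour 8), so it starts at hour 8 and finishes at 8 + 5 = hour 13.

Working backward from the deadline:
Final packaging has no dependents, so it just needs to finish by hour 33. Starting by 33 − 6 = hour 27 achieves that.
Sub-assembly must finish before final packaging (must start by hour 27, minus 1-hour gap → hour 26). With a 9-hour duration, sub-assembly must start by 26 − 9 = hour 17.
Cutting feeds into sub-assembly (must start by hour 17); so cutting must finish by hour 17 and therefore start by hour 12.
So cutting can start as early as hour 8 and as late as hour 12, giving 12 − 8 = 4 hours of slack.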